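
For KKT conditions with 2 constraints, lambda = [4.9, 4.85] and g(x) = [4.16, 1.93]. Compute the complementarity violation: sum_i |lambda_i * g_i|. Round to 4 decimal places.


KKT complementary slackness check:
lambda_1 * g_1 = 4.9 * 4.16 = 20.384
lambda_2 * g_2 = 4.85 * 1.93 = 9.3605
Total violation = 20.384 + 9.3605 = 29.7445


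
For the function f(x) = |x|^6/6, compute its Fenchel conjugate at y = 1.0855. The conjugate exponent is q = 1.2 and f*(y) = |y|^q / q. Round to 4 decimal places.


The conjugate exponent q satisfies 1/p + 1/q = 1.
p = 6, so q = 6/(6 - 1) = 1.2
|y|^q = 1.0855^1.2 = 1.1035
f*(1.0855) = 1.1035 / 1.2 = 0.9195


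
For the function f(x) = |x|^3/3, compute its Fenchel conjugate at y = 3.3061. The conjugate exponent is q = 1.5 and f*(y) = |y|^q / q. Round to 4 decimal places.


The conjugate exponent q satisfies 1/p + 1/q = 1.
p = 3, so q = 3/(3 - 1) = 1.5
|y|^q = 3.3061^1.5 = 6.0114
f*(3.3061) = 6.0114 / 1.5 = 4.0076


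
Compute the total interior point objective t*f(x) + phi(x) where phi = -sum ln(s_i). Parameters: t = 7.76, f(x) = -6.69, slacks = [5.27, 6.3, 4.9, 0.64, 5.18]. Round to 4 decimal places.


Step 1: Compute log-barrier.
ln values: [1.662, 1.8405, 1.5892, -0.4463, 1.6448]
phi = -(1.662 + 1.8405 + 1.5892 - 0.4463 + 1.6448) = -6.2903
Step 2: Compute augmented objective.
t*f(x) = 7.76*-6.69 = -51.9144
Total = -51.9144 - 6.2903 = -58.2047


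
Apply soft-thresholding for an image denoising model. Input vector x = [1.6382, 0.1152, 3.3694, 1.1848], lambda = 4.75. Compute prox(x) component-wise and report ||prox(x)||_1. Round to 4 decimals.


Soft-thresholding with lambda = 4.75:
prox(1.6382) = sign(1.6382)*max(|1.6382| - 4.75, 0) = 0.0
prox(0.1152) = sign(0.1152)*max(|0.1152| - 4.75, 0) = 0.0
prox(3.3694) = sign(3.3694)*max(|3.3694| - 4.75, 0) = 0.0
prox(1.1848) = sign(1.1848)*max(|1.1848| - 4.75, 0) = 0.0
prox(x) = [0.0, 0.0, 0.0, 0.0]
||prox(x)||_1 = 0.0 + 0.0 + 0.0 + 0.0 = 0.0


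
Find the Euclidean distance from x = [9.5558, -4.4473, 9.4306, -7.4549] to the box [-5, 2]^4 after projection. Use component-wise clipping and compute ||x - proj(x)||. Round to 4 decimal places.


Project each component onto [-5, 2].
clip(9.5558) = 2.0, clip(-4.4473) = -4.4473, clip(9.4306) = 2.0, clip(-7.4549) = -5.0
Projection = [2.0, -4.4473, 2.0, -5.0]
Squared diffs: [57.0901, 0.0, 55.2138, 6.0265]
Distance = sqrt(118.3304) = 10.878


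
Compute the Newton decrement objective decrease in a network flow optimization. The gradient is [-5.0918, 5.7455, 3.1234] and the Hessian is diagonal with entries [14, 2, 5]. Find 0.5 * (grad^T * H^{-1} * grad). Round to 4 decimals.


Step 1: H is diagonal, so H^(-1) * g = [-0.3637, 2.8728, 0.6247].
Step 2: g^T H^(-1) g = sum_i g_i^2 / H_ii
  = (-5.0918)^2/14 + (5.7455)^2/2 + (3.1234)^2/5
  = 1.8519 + 16.5054 + 1.9511 = 20.3084
Step 3: Objective decrease = 0.5 * g^T H^(-1) g = 10.1542


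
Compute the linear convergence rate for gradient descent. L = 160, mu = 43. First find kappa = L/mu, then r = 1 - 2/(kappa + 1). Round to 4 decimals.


Step 1: Compute the condition number.
kappa = L/mu = 160/43 = 3.7209
Step 2: Compute the convergence rate.
r = 1 - 2/(kappa + 1) = 1 - 2*mu/(L + mu) = (L - mu)/(L + mu) = 117/203 = 0.5764


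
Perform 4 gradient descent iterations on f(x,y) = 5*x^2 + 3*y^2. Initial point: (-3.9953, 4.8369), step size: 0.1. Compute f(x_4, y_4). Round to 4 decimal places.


Gradient descent on f(x,y) = 5*x^2 + 3*y^2.
Starting point: (-3.9953, 4.8369), alpha = 0.1
Step 1: grad_x = 2*5*-3.9953 = -39.953, grad_y = 2*3*4.8369 = 29.0214
  x_1 = -3.9953 - 0.1*-39.953 = 0.0
  y_1 = 4.8369 - 0.1*29.0214 = 1.9348
Step 2: grad_x = 2*5*0.0 = 0.0, grad_y = 2*3*1.9348 = 11.6086
  x_2 = 0.0 - 0.1*0.0 = 0.0
  y_2 = 1.9348 - 0.1*11.6086 = 0.7739
Step 3: grad_x = 2*5*0.0 = 0.0, grad_y = 2*3*0.7739 = 4.6434
  x_3 = 0.0 - 0.1*0.0 = 0.0
  y_3 = 0.7739 - 0.1*4.6434 = 0.3096
Step 4: grad_x = 2*5*0.0 = 0.0, grad_y = 2*3*0.3096 = 1.8574
  x_4 = 0.0 - 0.1*0.0 = 0.0
  y_4 = 0.3096 - 0.1*1.8574 = 0.1238
f(0.0, 0.1238) = 5*0.0^2 + 3*0.1238^2 = 0.046


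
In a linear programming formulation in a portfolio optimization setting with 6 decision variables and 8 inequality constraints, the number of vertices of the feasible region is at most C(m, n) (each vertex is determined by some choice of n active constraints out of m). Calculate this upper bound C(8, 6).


Each vertex corresponds to some choice of n active constraints out of m, so the number of vertices is at most C(m, n) = m! / (n!(m-n)!).
m = 8, n = 6
Numerator: 8 * 7 * 6 * 5 * 4 * 3
Denominator: 6! = 720
C(8, 6) = 28


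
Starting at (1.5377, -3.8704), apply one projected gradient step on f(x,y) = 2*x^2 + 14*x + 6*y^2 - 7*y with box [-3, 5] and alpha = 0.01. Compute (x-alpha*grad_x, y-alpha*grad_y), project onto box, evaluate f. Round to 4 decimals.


Step 1: Compute gradient at (1.5377, -3.8704).
grad_x = 2*2*1.5377 + 14 = 20.1508
grad_y = 2*6*-3.8704 - 7 = -53.4448
Step 2: Gradient step.
x_raw = 1.5377 - 0.01*20.1508 = 1.3362
y_raw = -3.8704 - 0.01*-53.4448 = -3.336
Step 3: Project onto [-3, 5].
x_proj = clip(1.3362) = 1.3362
y_proj = clip(-3.336) = -3.0
Step 4: Evaluate f.
f(1.3362, -3.0) = 97.2775


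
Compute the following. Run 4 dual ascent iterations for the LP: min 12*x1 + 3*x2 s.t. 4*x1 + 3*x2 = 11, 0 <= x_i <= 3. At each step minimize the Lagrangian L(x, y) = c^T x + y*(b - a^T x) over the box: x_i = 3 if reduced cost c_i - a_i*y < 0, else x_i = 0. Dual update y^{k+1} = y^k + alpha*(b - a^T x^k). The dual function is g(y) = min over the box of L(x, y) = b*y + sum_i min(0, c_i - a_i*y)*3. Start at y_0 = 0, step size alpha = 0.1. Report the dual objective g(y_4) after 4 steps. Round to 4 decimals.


Dual ascent for LP: min 12*x1 + 3*x2, 4*x1 + 3*x2 = 11, 0 <= x_i <= 3
Step 1: y^k = 0.0, reduced costs: (12.0, 3.0)
  x^k = (0.0, 0.0), subgradient = b - a^T x = 11.0
  y^{k+1} = 0.0 + 0.1*11.0 = 1.1
Step 2: y^k = 1.1, reduced costs: (7.6, -0.3)
  x^k = (0.0, 3.0), subgradient = b - a^T x = 2.0
  y^{k+1} = 1.1 + 0.1*2.0 = 1.3
Step 3: y^k = 1.3, reduced costs: (6.8, -0.9)
  x^k = (0.0, 3.0), subgradient = b - a^T x = 2.0
  y^{k+1} = 1.3 + 0.1*2.0 = 1.5
Step 4: y^k = 1.5, reduced costs: (6.0, -1.5)
  x^k = (0.0, 3.0), subgradient = b - a^T x = 2.0
  y^{k+1} = 1.5 + 0.1*2.0 = 1.7
Dual objective at y_4 = 1.7: reduced costs (5.2, -2.1), box minimizer x = (0.0, 3.0)
g(y_4) = b*y + (c1 - a1*y)*x1 + (c2 - a2*y)*x2 = 11*1.7 + 5.2*0.0 + (-2.1)*3.0 = 18.7 + 0.0 - 6.3 = 12.4


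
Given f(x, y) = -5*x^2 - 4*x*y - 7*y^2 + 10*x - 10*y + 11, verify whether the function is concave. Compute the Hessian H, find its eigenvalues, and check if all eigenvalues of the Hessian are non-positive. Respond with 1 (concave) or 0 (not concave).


The Hessian of f(x,y) = -5*x^2 - 4*x*y - 7*y^2 + 10*x - 10*y + 11 is:
H = [[-10, -4], [-4, -14]]
Trace = -10 - 14 = -24
Determinant = -10*-14 - (-4)^2 = 124
Discriminant = (-24)^2 - 4*124 = 80.0
Eigenvalues: lambda_1 = -16.4721, lambda_2 = -7.5279
The function is concave.

1


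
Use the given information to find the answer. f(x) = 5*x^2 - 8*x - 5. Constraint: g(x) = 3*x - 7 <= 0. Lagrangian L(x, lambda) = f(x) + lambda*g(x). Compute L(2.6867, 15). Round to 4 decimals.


Step 1: Evaluate f(x).
f(2.6867) = 5*2.6867^2 - 8*2.6867 - 5 = 9.5982
Step 2: Evaluate g(x).
g(2.6867) = 3*2.6867 - 7 = 1.0601
Step 3: Compute Lagrangian.
L = 9.5982 + 15*1.0601 = 25.4997


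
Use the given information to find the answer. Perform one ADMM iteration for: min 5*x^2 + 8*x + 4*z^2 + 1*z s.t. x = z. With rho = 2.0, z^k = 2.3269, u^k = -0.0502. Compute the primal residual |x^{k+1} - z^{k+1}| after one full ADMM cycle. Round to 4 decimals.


ADMM iteration with rho = 2.0, z^k = 2.3269, u^k = -0.0502
Step 1: x-update.
Minimize 5*x^2 + 8*x + (2.0/2)*(x - 2.3269 - 0.0502)^2
FOC: (2*5 + 2.0)*x = -8 + 2.0*(2.3269 + 0.0502)
x^{k+1} = -0.2705
Step 2: z-update.
Minimize 4*z^2 + 1*z + (2.0/2)*(-0.2705 - z - 0.0502)^2
FOC: (2*4 + 2.0)*z = -1 + 2.0*(-0.2705 - 0.0502)
z^{k+1} = -0.1641
Step 3: u-update.
u^{k+1} = -0.0502 - 0.2705 + 0.1641 = -0.1565
Step 4: Primal residual = |-0.2705 + 0.1641| = 0.1063


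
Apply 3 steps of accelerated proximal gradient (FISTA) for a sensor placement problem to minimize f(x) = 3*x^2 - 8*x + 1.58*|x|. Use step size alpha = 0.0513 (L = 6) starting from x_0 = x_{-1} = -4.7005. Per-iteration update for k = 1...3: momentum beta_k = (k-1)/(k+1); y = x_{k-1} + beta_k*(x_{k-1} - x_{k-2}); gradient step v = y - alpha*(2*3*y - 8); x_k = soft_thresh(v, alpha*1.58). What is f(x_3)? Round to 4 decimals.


FISTA on f(x) = 3*x^2 - 8*x + 1.58*|x|
L = 6, alpha = 0.0513
Iteration 1: beta = 0.0, y = -4.7005 + 0.0*(-4.7005 + 4.7005) = -4.7005
  grad(y) = -36.203, v = y - alpha*grad = -2.8433
  prox(v) = soft_thresh(-2.8433, 0.0811) = -2.7622
Iteration 2: beta = 0.3333, y = -2.7622 + 0.3333*(-2.7622 + 4.7005) = -2.1161
  grad(y) = -20.6969, v = y - alpha*grad = -1.0544
  prox(v) = soft_thresh(-1.0544, 0.0811) = -0.9733
Iteration 3: beta = 0.5, y = -0.9733 + 0.5*(-0.9733 + 2.7622) = -0.0789
  grad(y) = -8.4734, v = y - alpha*grad = 0.3558
  prox(v) = soft_thresh(0.3558, 0.0811) = 0.2747
f(x_3) = 3*0.2747^2 - 8*0.2747 + 1.58*|0.2747| = -1.5374


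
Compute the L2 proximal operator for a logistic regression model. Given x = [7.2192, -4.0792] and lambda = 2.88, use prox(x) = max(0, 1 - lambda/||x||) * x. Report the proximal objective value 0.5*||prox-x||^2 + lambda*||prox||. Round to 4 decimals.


Step 1: Compute ||x||.
||x|| = 8.292
Step 2: Compute scaling factor.
scale = max(0, 1 - 2.88/8.292) = 0.6527
Step 3: prox(x) = [4.7118, -2.6624]
||prox(x)|| = 5.412
Step 4: Proximal objective.
0.5*||prox-x||^2 = 4.1472
lambda*||prox|| = 15.5866
Total = 19.7337


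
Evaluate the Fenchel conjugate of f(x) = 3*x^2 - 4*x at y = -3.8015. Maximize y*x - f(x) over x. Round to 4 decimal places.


f*(y) = sup_x {y*x - a*x^2 - b*x} = sup_x {(y-b)*x - a*x^2}
FOC: (y - b) - 2a*x = 0 => x* = (y - b)/(2a)
x* = (-3.8015 + 4)/(2*3) = 0.0331
f*(-3.8015) = (y-b)^2/(4a) = (-3.8015 + 4)^2/(4*3)
= 0.0394/12 = 0.0033


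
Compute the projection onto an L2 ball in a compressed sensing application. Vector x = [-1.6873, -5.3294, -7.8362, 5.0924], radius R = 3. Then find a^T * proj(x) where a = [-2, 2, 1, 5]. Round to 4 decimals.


Step 1: Compute ||x|| (intermediates to 6 decimals).
||x|| = sqrt((-1.6873)^2 + (-5.3294)^2 + (-7.8362)^2 + 5.0924^2) = 10.889814
Step 2: Project.
Since ||x|| > R, scale = R/||x|| = 3/10.889814 = 0.275487, proj(x) = scale * x
proj(x) = [-0.464829, -1.46818, -2.158771, 1.40289]
Step 3: Dot product.
a^T * proj(x) = -2*(-0.464829) + 2*(-1.46818) + 1*(-2.158771) + 5*1.40289 = 2.849


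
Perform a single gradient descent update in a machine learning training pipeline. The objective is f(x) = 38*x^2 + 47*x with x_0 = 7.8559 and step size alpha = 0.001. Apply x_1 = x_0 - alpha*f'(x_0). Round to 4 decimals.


We compute the gradient at x_0 and apply the update.
f'(x) = 76*x + 47
f'(7.8559) = 76*7.8559 + 47 = 644.0484
x_1 = 7.8559 - 0.001*644.0484 = 7.2119


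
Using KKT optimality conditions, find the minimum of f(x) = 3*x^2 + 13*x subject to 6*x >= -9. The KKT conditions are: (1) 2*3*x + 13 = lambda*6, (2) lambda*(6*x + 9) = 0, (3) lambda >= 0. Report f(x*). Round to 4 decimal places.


Step 1: Try lambda = 0 (constraint inactive).
x_unc = -13/(2*3) = -2.1667
Check: 6*-2.1667 = -13.0002 < -9 -- violated!
Step 2: Constraint must be active: 6*x = -9
x* = -9/6 = -1.5
lambda = (2*3*(-1.5) + 13)/6 = 0.6667
Step 3: Compute optimal value.
f(x*) = 3*(-1.5)^2 + 13*(-1.5) = -12.75


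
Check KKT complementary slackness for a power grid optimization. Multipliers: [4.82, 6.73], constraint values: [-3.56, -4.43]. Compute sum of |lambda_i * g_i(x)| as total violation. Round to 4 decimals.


KKT complementary slackness check:
lambda_1 * g_1 = 4.82 * -3.56 = -17.1592
lambda_2 * g_2 = 6.73 * -4.43 = -29.8139
Total violation = 17.1592 + 29.8139 = 46.9731


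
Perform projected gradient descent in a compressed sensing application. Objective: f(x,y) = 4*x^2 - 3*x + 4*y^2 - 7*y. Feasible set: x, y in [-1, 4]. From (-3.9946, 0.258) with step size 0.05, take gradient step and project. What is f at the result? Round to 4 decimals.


Step 1: Compute gradient at (-3.9946, 0.258).
grad_x = 2*4*-3.9946 - 3 = -34.9568
grad_y = 2*4*0.258 - 7 = -4.936
Step 2: Gradient step.
x_raw = -3.9946 - 0.05*-34.9568 = -2.2468
y_raw = 0.258 - 0.05*-4.936 = 0.5048
Step 3: Project onto [-1, 4].
x_proj = clip(-2.2468) = -1.0
y_proj = clip(0.5048) = 0.5048
Step 4: Evaluate f.
f(-1.0, 0.5048) = 4.4857


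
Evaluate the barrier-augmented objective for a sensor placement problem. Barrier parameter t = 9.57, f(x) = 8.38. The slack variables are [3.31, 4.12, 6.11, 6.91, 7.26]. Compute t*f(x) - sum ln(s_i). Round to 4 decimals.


Step 1: Compute log-barrier.
ln values: [1.1969, 1.4159, 1.8099, 1.933, 1.9824]
phi = -(1.1969 + 1.4159 + 1.8099 + 1.933 + 1.9824) = -8.3381
Step 2: Compute augmented objective.
t*f(x) = 9.57*8.38 = 80.1966
Total = 80.1966 - 8.3381 = 71.8585


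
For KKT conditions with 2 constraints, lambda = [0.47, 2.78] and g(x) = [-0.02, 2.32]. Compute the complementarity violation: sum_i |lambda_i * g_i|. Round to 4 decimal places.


KKT complementary slackness check:
lambda_1 * g_1 = 0.47 * -0.02 = -0.0094
lambda_2 * g_2 = 2.78 * 2.32 = 6.4496
Total violation = 0.0094 + 6.4496 = 6.459


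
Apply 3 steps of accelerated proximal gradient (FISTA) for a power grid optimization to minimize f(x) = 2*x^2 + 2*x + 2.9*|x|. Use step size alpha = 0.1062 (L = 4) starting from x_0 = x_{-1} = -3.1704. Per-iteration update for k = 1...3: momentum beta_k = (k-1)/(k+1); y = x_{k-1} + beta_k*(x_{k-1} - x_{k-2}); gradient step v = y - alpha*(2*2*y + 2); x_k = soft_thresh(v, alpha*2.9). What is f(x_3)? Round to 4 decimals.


FISTA on f(x) = 2*x^2 + 2*x + 2.9*|x|
L = 4, alpha = 0.1062
Iteration 1: beta = 0.0, y = -3.1704 + 0.0*(-3.1704 + 3.1704) = -3.1704
  grad(y) = -10.6816, v = y - alpha*grad = -2.036
  prox(v) = soft_thresh(-2.036, 0.308) = -1.728
Iteration 2: beta = 0.3333, y = -1.728 + 0.3333*(-1.728 + 3.1704) = -1.2472
  grad(y) = -2.989, v = y - alpha*grad = -0.9298
  prox(v) = soft_thresh(-0.9298, 0.308) = -0.6218
Iteration 3: beta = 0.5, y = -0.6218 + 0.5*(-0.6218 + 1.728) = -0.0687
  grad(y) = 1.7251, v = y - alpha*grad = -0.2519
  prox(v) = soft_thresh(-0.2519, 0.308) = 0.0
f(x_3) = 2*0.0^2 + 2*0.0 + 2.9*|0.0| = 0.0


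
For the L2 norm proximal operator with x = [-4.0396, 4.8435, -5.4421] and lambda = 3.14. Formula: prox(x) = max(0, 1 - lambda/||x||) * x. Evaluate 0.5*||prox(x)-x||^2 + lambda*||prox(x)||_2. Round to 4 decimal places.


Step 1: Compute ||x||.
||x|| = 8.3303
Step 2: Compute scaling factor.
scale = max(0, 1 - 3.14/8.3303) = 0.6231
Step 3: prox(x) = [-2.5169, 3.0178, -3.3908]
||prox(x)|| = 5.1903
Step 4: Proximal objective.
0.5*||prox-x||^2 = 4.9298
lambda*||prox|| = 16.2975
Total = 21.2274


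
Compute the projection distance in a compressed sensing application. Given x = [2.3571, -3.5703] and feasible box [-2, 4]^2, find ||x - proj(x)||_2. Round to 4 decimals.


Project each component onto [-2, 4].
clip(2.3571) = 2.3571, clip(-3.5703) = -2.0
Projection = [2.3571, -2.0]
Squared diffs: [0.0, 2.4658]
Distance = sqrt(2.4658) = 1.5703


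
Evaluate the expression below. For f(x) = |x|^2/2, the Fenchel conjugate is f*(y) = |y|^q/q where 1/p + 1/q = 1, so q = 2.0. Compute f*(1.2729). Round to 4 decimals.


The conjugate exponent q satisfies 1/p + 1/q = 1.
p = 2, so q = 2/(2 - 1) = 2.0
|y|^q = 1.2729^2.0 = 1.6203
f*(1.2729) = 1.6203 / 2.0 = 0.8101


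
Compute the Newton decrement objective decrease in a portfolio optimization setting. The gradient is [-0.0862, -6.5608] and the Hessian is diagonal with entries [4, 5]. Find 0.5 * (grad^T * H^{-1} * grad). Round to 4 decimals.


Step 1: H is diagonal, so H^(-1) * g = [-0.0216, -1.3122].
Step 2: g^T H^(-1) g = sum_i g_i^2 / H_ii
  = (-0.0862)^2/4 + (-6.5608)^2/5
  = 0.0019 + 8.6088 = 8.6107
Step 3: Objective decrease = 0.5 * g^T H^(-1) g = 4.3053


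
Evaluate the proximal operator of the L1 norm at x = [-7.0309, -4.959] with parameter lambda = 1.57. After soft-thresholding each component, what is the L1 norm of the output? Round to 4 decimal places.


Soft-thresholding with lambda = 1.57:
prox(-7.0309) = sign(-7.0309)*max(|-7.0309| - 1.57, 0) = -5.4609
prox(-4.959) = sign(-4.959)*max(|-4.959| - 1.57, 0) = -3.389
prox(x) = [-5.4609, -3.389]
||prox(x)||_1 = 5.4609 + 3.389 = 8.8499


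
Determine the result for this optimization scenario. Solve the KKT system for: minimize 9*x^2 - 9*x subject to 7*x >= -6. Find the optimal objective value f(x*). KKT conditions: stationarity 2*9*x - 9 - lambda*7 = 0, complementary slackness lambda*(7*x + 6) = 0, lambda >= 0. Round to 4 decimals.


Step 1: Try lambda = 0 (constraint inactive).
Stationarity: 2*9*x - 9 = 0
x* = 9/(2*9) = 0.5
Check constraint: 7*0.5 = 3.5 >= -6 -- satisfied.
Step 2: Compute optimal value.
f(x*) = 9*0.5^2 - 9*0.5 = -2.25


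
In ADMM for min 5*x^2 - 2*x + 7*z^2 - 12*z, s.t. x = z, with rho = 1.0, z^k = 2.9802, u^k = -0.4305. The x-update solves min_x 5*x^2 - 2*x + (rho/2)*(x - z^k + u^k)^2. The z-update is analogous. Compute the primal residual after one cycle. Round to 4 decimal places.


ADMM iteration with rho = 1.0, z^k = 2.9802, u^k = -0.4305
Step 1: x-update.
Minimize 5*x^2 - 2*x + (1.0/2)*(x - 2.9802 - 0.4305)^2
FOC: (2*5 + 1.0)*x = 2 + 1.0*(2.9802 + 0.4305)
x^{k+1} = 0.4919
Step 2: z-update.
Minimize 7*z^2 - 12*z + (1.0/2)*(0.4919 - z - 0.4305)^2
FOC: (2*7 + 1.0)*z = 12 + 1.0*(0.4919 - 0.4305)
z^{k+1} = 0.8041
Step 3: u-update.
u^{k+1} = -0.4305 + 0.4919 - 0.8041 = -0.7427
Step 4: Primal residual = |0.4919 - 0.8041| = 0.3122


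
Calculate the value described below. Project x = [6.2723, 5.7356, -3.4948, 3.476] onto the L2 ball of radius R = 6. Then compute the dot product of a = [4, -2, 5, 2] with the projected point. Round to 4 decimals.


Step 1: Compute ||x|| (intermediates to 6 decimals).
||x|| = sqrt(6.2723^2 + 5.7356^2 + (-3.4948)^2 + 3.476^2) = 9.825226
Step 2: Project.
Since ||x|| > R, scale = R/||x|| = 6/9.825226 = 0.610673, proj(x) = scale * x
proj(x) = [3.830324, 3.502576, -2.13418, 2.122699]
Step 3: Dot product.
a^T * proj(x) = 4*3.830324 - 2*3.502576 + 5*(-2.13418) + 2*2.122699 = 1.8906


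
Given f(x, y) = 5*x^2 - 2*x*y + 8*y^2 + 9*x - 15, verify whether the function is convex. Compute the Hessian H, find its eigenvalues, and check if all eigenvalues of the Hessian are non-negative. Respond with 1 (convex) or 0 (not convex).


The Hessian of f(x,y) = 5*x^2 - 2*x*y + 8*y^2 + 9*x - 15 is:
H = [[10, -2], [-2, 16]]
Trace = 10 + 16 = 26
Determinant = 10*16 - (-2)^2 = 156
Discriminant = (26)^2 - 4*156 = 52.0
Eigenvalues: lambda_1 = 9.3944, lambda_2 = 16.6056
The function is convex.

1


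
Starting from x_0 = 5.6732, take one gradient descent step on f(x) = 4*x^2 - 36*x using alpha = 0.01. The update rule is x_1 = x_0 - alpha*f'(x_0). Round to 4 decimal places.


We compute the gradient at x_0 and apply the update.
f'(x) = 8*x - 36
f'(5.6732) = 8*5.6732 - 36 = 9.3856
x_1 = 5.6732 - 0.01*9.3856 = 5.5793


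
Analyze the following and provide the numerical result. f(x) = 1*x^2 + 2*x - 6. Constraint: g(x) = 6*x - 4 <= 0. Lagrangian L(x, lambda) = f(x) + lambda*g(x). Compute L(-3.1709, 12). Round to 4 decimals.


Step 1: Evaluate f(x).
f(-3.1709) = 1*(-3.1709)^2 + 2*(-3.1709) - 6 = -2.2872
Step 2: Evaluate g(x).
g(-3.1709) = 6*-3.1709 - 4 = -23.0254
Step 3: Compute Lagrangian.
L = -2.2872 + 12*-23.0254 = -278.592


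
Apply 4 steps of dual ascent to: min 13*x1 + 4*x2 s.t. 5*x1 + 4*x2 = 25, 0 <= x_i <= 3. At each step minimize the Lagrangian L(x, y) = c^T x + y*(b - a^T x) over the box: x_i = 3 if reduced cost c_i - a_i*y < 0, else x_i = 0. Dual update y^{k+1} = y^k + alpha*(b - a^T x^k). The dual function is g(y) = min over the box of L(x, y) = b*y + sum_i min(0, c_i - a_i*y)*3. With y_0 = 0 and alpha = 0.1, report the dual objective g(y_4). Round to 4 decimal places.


Dual ascent for LP: min 13*x1 + 4*x2, 5*x1 + 4*x2 = 25, 0 <= x_i <= 3
Step 1: y^k = 0.0, reduced costs: (13.0, 4.0)
  x^k = (0.0, 0.0), subgradient = b - a^T x = 25.0
  y^{k+1} = 0.0 + 0.1*25.0 = 2.5
Step 2: y^k = 2.5, reduced costs: (0.5, -6.0)
  x^k = (0.0, 3.0), subgradient = b - a^T x = 13.0
  y^{k+1} = 2.5 + 0.1*13.0 = 3.8
Step 3: y^k = 3.8, reduced costs: (-6.0, -11.2)
  x^k = (3.0, 3.0), subgradient = b - a^T x = -2.0
  y^{k+1} = 3.8 + 0.1*-2.0 = 3.6
Step 4: y^k = 3.6, reduced costs: (-5.0, -10.4)
  x^k = (3.0, 3.0), subgradient = b - a^T x = -2.0
  y^{k+1} = 3.6 + 0.1*-2.0 = 3.4
Dual objective at y_4 = 3.4: reduced costs (-4.0, -9.6), box minimizer x = (3.0, 3.0)
g(y_4) = b*y + (c1 - a1*y)*x1 + (c2 - a2*y)*x2 = 25*3.4 + (-4.0)*3.0 + (-9.6)*3.0 = 85.0 - 12.0 - 28.8 = 44.2


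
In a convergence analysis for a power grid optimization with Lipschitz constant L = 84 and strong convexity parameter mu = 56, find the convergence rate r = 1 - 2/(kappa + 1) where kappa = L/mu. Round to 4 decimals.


Step 1: Compute the condition number.
kappa = L/mu = 84/56 = 1.5
Step 2: Compute the convergence rate.
r = 1 - 2/(kappa + 1) = 1 - 2*mu/(L + mu) = (L - mu)/(L + mu) = 28/140 = 0.2


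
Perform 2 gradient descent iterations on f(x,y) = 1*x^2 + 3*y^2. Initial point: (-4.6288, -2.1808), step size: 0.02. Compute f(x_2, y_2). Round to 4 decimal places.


Gradient descent on f(x,y) = 1*x^2 + 3*y^2.
Starting point: (-4.6288, -2.1808), alpha = 0.02
Step 1: grad_x = 2*1*-4.6288 = -9.2576, grad_y = 2*3*-2.1808 = -13.0848
  x_1 = -4.6288 - 0.02*-9.2576 = -4.4436
  y_1 = -2.1808 - 0.02*-13.0848 = -1.9191
Step 2: grad_x = 2*1*-4.4436 = -8.8873, grad_y = 2*3*-1.9191 = -11.5146
  x_2 = -4.4436 - 0.02*-8.8873 = -4.2659
  y_2 = -1.9191 - 0.02*-11.5146 = -1.6888
f(-4.2659, -1.6888) = 1*(-4.2659)^2 + 3*(-1.6888)^2 = 26.7542


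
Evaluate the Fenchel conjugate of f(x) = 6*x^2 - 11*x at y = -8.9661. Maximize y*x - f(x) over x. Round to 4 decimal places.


f*(y) = sup_x {y*x - a*x^2 - b*x} = sup_x {(y-b)*x - a*x^2}
FOC: (y - b) - 2a*x = 0 => x* = (y - b)/(2a)
x* = (-8.9661 + 11)/(2*6) = 0.1695
f*(-8.9661) = (y-b)^2/(4a) = (-8.9661 + 11)^2/(4*6)
= 4.1367/24 = 0.1724


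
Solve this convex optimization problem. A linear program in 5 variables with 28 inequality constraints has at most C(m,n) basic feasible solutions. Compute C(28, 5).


Each vertex corresponds to some choice of n active constraints out of m, so the number of vertices is at most C(m, n) = m! / (n!(m-n)!).
m = 28, n = 5
Numerator: 28 * 27 * 26 * 25 * 24
Denominator: 5! = 120
C(28, 5) = 98280


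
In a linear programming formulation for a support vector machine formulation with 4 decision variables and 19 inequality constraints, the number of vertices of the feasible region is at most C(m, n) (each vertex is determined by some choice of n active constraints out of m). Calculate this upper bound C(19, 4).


Each vertex corresponds to some choice of n active constraints out of m, so the number of vertices is at most C(m, n) = m! / (n!(m-n)!).
m = 19, n = 4
Numerator: 19 * 18 * 17 * 16
Denominator: 4! = 24
C(19, 4) = 3876


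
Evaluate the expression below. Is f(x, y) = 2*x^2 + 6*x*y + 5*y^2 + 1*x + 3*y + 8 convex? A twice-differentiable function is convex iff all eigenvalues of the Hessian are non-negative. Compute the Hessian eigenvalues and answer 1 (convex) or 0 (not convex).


The Hessian of f(x,y) = 2*x^2 + 6*x*y + 5*y^2 + 1*x + 3*y + 8 is:
H = [[4, 6], [6, 10]]
Trace = 4 + 10 = 14
Determinant = 4*10 - (6)^2 = 4
Discriminant = (14)^2 - 4*4 = 180.0
Eigenvalues: lambda_1 = 0.2918, lambda_2 = 13.7082
The function is convex.

1


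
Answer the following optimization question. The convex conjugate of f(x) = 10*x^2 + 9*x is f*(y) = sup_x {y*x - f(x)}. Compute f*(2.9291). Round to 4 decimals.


f*(y) = sup_x {y*x - a*x^2 - b*x} = sup_x {(y-b)*x - a*x^2}
FOC: (y - b) - 2a*x = 0 => x* = (y - b)/(2a)
x* = (2.9291 - 9)/(2*10) = -0.3035
f*(2.9291) = (y-b)^2/(4a) = (2.9291 - 9)^2/(4*10)
= 36.8558/40 = 0.9214


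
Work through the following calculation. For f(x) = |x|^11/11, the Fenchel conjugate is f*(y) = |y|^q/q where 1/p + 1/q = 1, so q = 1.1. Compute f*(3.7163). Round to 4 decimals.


The conjugate exponent q satisfies 1/p + 1/q = 1.
p = 11, so q = 11/(11 - 1) = 1.1
|y|^q = 3.7163^1.1 = 4.2376
f*(3.7163) = 4.2376 / 1.1 = 3.8524


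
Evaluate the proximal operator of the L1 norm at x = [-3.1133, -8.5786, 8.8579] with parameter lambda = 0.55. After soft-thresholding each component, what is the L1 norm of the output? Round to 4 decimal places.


Soft-thresholding with lambda = 0.55:
prox(-3.1133) = sign(-3.1133)*max(|-3.1133| - 0.55, 0) = -2.5633
prox(-8.5786) = sign(-8.5786)*max(|-8.5786| - 0.55, 0) = -8.0286
prox(8.8579) = sign(8.8579)*max(|8.8579| - 0.55, 0) = 8.3079
prox(x) = [-2.5633, -8.0286, 8.3079]
||prox(x)||_1 = 2.5633 + 8.0286 + 8.3079 = 18.8998


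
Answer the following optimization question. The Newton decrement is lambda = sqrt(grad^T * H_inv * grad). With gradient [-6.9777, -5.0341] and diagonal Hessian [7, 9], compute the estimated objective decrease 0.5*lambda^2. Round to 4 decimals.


Step 1: H is diagonal, so H^(-1) * g = [-0.9968, -0.5593].
Step 2: g^T H^(-1) g = sum_i g_i^2 / H_ii
  = (-6.9777)^2/7 + (-5.0341)^2/9
  = 6.9555 + 2.8158 = 9.7713
Step 3: Objective decrease = 0.5 * g^T H^(-1) g = 4.8856


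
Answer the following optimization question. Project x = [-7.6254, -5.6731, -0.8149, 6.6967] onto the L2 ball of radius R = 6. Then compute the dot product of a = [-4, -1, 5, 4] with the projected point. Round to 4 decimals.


Step 1: Compute ||x|| (intermediates to 6 decimals).
||x|| = sqrt((-7.6254)^2 + (-5.6731)^2 + (-0.8149)^2 + 6.6967^2) = 11.655069
Step 2: Project.
Since ||x|| > R, scale = R/||x|| = 6/11.655069 = 0.514797, proj(x) = scale * x
proj(x) = [-3.925533, -2.920495, -0.419508, 3.447441]
Step 3: Dot product.
a^T * proj(x) = -4*(-3.925533) - 1*(-2.920495) + 5*(-0.419508) + 4*3.447441 = 30.3149


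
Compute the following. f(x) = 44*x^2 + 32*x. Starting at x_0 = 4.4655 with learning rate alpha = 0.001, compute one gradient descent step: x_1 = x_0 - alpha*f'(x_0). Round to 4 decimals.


We compute the gradient at x_0 and apply the update.
f'(x) = 88*x + 32
f'(4.4655) = 88*4.4655 + 32 = 424.964
x_1 = 4.4655 - 0.001*424.964 = 4.0405


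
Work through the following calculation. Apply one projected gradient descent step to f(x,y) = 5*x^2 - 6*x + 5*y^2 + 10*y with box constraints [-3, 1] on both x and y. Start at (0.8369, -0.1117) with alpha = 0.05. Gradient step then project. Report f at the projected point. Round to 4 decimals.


Step 1: Compute gradient at (0.8369, -0.1117).
grad_x = 2*5*0.8369 - 6 = 2.369
grad_y = 2*5*-0.1117 + 10 = 8.883
Step 2: Gradient step.
x_raw = 0.8369 - 0.05*2.369 = 0.7185
y_raw = -0.1117 - 0.05*8.883 = -0.5559
Step 3: Project onto [-3, 1].
x_proj = clip(0.7185) = 0.7185
y_proj = clip(-0.5559) = -0.5559
Step 4: Evaluate f.
f(0.7185, -0.5559) = -5.7435


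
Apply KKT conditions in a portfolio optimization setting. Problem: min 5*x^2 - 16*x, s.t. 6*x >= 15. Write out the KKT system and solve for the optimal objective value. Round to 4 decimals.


Step 1: Try lambda = 0 (constraint inactive).
x_unc = 16/(2*5) = 1.6
Check: 6*1.6 = 9.6 < 15 -- violated!
Step 2: Constraint must be active: 6*x = 15
x* = 15/6 = 2.5
lambda = (2*5*2.5 - 16)/6 = 1.5
Step 3: Compute optimal value.
f(x*) = 5*2.5^2 - 16*2.5 = -8.75


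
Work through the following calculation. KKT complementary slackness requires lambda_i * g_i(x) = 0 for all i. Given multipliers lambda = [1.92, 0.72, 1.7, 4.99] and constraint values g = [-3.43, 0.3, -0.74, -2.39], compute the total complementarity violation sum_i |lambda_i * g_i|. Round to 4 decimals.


KKT complementary slackness check:
lambda_1 * g_1 = 1.92 * -3.43 = -6.5856
lambda_2 * g_2 = 0.72 * 0.3 = 0.216
lambda_3 * g_3 = 1.7 * -0.74 = -1.258
lambda_4 * g_4 = 4.99 * -2.39 = -11.9261
Total violation = 6.5856 + 0.216 + 1.258 + 11.9261 = 19.9857


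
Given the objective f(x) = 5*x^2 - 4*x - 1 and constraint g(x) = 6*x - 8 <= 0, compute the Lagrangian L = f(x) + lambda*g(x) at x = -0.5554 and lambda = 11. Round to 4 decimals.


Step 1: Evaluate f(x).
f(-0.5554) = 5*(-0.5554)^2 - 4*(-0.5554) - 1 = 2.7639
Step 2: Evaluate g(x).
g(-0.5554) = 6*-0.5554 - 8 = -11.3324
Step 3: Compute Lagrangian.
L = 2.7639 + 11*-11.3324 = -121.8925


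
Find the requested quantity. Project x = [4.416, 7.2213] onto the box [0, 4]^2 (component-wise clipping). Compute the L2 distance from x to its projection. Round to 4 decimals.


Project each component onto [0, 4].
clip(4.416) = 4.0, clip(7.2213) = 4.0
Projection = [4.0, 4.0]
Squared diffs: [0.1731, 10.3768]
Distance = sqrt(10.5499) = 3.2481


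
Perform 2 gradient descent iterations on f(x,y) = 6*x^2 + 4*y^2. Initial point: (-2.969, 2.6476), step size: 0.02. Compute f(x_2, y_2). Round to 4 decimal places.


Gradient descent on f(x,y) = 6*x^2 + 4*y^2.
Starting point: (-2.969, 2.6476), alpha = 0.02
Step 1: grad_x = 2*6*-2.969 = -35.628, grad_y = 2*4*2.6476 = 21.1808
  x_1 = -2.969 - 0.02*-35.628 = -2.2564
  y_1 = 2.6476 - 0.02*21.1808 = 2.224
Step 2: grad_x = 2*6*-2.2564 = -27.0773, grad_y = 2*4*2.224 = 17.7919
  x_2 = -2.2564 - 0.02*-27.0773 = -1.7149
  y_2 = 2.224 - 0.02*17.7919 = 1.8681
f(-1.7149, 1.8681) = 6*(-1.7149)^2 + 4*1.8681^2 = 31.6051


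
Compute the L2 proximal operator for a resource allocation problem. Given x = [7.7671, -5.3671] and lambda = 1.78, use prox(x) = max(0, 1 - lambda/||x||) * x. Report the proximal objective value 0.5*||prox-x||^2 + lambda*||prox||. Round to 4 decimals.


Step 1: Compute ||x||.
||x|| = 9.4411
Step 2: Compute scaling factor.
scale = max(0, 1 - 1.78/9.4411) = 0.8115
Step 3: prox(x) = [6.3027, -4.3552]
||prox(x)|| = 7.6611
Step 4: Proximal objective.
0.5*||prox-x||^2 = 1.5842
lambda*||prox|| = 13.6368
Total = 15.2209


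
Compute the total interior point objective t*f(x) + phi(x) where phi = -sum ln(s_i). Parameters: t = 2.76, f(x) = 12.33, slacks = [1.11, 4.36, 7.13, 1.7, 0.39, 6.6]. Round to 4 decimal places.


Step 1: Compute log-barrier.
ln values: [0.1044, 1.4725, 1.9643, 0.5306, -0.9416, 1.8871]
phi = -(0.1044 + 1.4725 + 1.9643 + 0.5306 - 0.9416 + 1.8871) = -5.0172
Step 2: Compute augmented objective.
t*f(x) = 2.76*12.33 = 34.0308
Total = 34.0308 - 5.0172 = 29.0136


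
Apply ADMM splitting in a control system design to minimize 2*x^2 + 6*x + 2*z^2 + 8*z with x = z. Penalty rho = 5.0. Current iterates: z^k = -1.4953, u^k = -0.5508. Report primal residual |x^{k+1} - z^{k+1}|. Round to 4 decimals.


ADMM iteration with rho = 5.0, z^k = -1.4953, u^k = -0.5508
Step 1: x-update.
Minimize 2*x^2 + 6*x + (5.0/2)*(x + 1.4953 - 0.5508)^2
FOC: (2*2 + 5.0)*x = -6 + 5.0*(-1.4953 + 0.5508)
x^{k+1} = -1.1914
Step 2: z-update.
Minimize 2*z^2 + 8*z + (5.0/2)*(-1.1914 - z - 0.5508)^2
FOC: (2*2 + 5.0)*z = -8 + 5.0*(-1.1914 - 0.5508)
z^{k+1} = -1.8568
Step 3: u-update.
u^{k+1} = -0.5508 - 1.1914 + 1.8568 = 0.1146
Step 4: Primal residual = |-1.1914 + 1.8568| = 0.6654


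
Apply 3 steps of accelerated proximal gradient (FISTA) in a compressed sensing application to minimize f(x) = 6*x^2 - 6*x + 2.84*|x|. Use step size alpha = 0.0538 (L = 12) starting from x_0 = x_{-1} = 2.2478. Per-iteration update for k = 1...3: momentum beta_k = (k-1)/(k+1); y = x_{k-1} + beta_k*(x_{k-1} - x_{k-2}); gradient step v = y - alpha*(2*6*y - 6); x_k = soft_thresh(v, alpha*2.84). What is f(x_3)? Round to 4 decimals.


FISTA on f(x) = 6*x^2 - 6*x + 2.84*|x|
L = 12, alpha = 0.0538
Iteration 1: beta = 0.0, y = 2.2478 + 0.0*(2.2478 - 2.2478) = 2.2478
  grad(y) = 20.9736, v = y - alpha*grad = 1.1194
  prox(v) = soft_thresh(1.1194, 0.1528) = 0.9666
Iteration 2: beta = 0.3333, y = 0.9666 + 0.3333*(0.9666 - 2.2478) = 0.5396
  grad(y) = 0.4749, v = y - alpha*grad = 0.514
  prox(v) = soft_thresh(0.514, 0.1528) = 0.3612
Iteration 3: beta = 0.5, y = 0.3612 + 0.5*(0.3612 - 0.9666) = 0.0585
  grad(y) = -5.2976, v = y - alpha*grad = 0.3435
  prox(v) = soft_thresh(0.3435, 0.1528) = 0.1908
f(x_3) = 6*0.1908^2 - 6*0.1908 + 2.84*|0.1908| = -0.3845


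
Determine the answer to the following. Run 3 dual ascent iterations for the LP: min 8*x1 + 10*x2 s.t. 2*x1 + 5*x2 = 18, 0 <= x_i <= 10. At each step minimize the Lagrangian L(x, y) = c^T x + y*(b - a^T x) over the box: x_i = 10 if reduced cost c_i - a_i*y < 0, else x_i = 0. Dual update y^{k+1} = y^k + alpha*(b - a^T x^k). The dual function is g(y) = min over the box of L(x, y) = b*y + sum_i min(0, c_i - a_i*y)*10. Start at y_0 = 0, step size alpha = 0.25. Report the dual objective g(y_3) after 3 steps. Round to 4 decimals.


Dual ascent for LP: min 8*x1 + 10*x2, 2*x1 + 5*x2 = 18, 0 <= x_i <= 10
Step 1: y^k = 0.0, reduced costs: (8.0, 10.0)
  x^k = (0.0, 0.0), subgradient = b - a^T x = 18.0
  y^{k+1} = 0.0 + 0.25*18.0 = 4.5
Step 2: y^k = 4.5, reduced costs: (-1.0, -12.5)
  x^k = (10.0, 10.0), subgradient = b - a^T x = -52.0
  y^{k+1} = 4.5 + 0.25*-52.0 = -8.5
Step 3: y^k = -8.5, reduced costs: (25.0, 52.5)
  x^k = (0.0, 0.0), subgradient = b - a^T x = 18.0
  y^{k+1} = -8.5 + 0.25*18.0 = -4.0
Dual objective at y_3 = -4.0: reduced costs (16.0, 30.0), box minimizer x = (0.0, 0.0)
g(y_3) = b*y + (c1 - a1*y)*x1 + (c2 - a2*y)*x2 = 18*(-4.0) + 16.0*0.0 + 30.0*0.0 = -72.0 + 0.0 + 0.0 = -72.0


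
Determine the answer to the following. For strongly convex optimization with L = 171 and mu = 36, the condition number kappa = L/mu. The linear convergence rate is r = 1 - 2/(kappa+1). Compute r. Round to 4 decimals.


Step 1: Compute the condition number.
kappa = L/mu = 171/36 = 4.75
Step 2: Compute the convergence rate.
r = 1 - 2/(kappa + 1) = 1 - 2*mu/(L + mu) = (L - mu)/(L + mu) = 135/207 = 0.6522


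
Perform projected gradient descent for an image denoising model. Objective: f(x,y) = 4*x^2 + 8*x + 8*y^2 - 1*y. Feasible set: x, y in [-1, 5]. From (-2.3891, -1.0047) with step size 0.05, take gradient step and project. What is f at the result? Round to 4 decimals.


Step 1: Compute gradient at (-2.3891, -1.0047).
grad_x = 2*4*-2.3891 + 8 = -11.1128
grad_y = 2*8*-1.0047 - 1 = -17.0752
Step 2: Gradient step.
x_raw = -2.3891 - 0.05*-11.1128 = -1.8335
y_raw = -1.0047 - 0.05*-17.0752 = -0.1509
Step 3: Project onto [-1, 5].
x_proj = clip(-1.8335) = -1.0
y_proj = clip(-0.1509) = -0.1509
Step 4: Evaluate f.
f(-1.0, -0.1509) = -3.6668


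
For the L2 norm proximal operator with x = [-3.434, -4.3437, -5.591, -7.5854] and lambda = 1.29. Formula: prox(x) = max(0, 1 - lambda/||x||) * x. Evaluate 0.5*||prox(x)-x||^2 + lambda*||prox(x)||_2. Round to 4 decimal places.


Step 1: Compute ||x||.
||x|| = 10.9297
Step 2: Compute scaling factor.
scale = max(0, 1 - 1.29/10.9297) = 0.882
Step 3: prox(x) = [-3.0287, -3.831, -4.9311, -6.6901]
||prox(x)|| = 9.6397
Step 4: Proximal objective.
0.5*||prox-x||^2 = 0.8321
lambda*||prox|| = 12.4352
Total = 13.2672


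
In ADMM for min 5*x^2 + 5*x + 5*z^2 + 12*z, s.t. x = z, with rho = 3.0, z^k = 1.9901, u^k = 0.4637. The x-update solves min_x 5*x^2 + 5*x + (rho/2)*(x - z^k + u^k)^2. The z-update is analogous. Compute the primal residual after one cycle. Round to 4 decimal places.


ADMM iteration with rho = 3.0, z^k = 1.9901, u^k = 0.4637
Step 1: x-update.
Minimize 5*x^2 + 5*x + (3.0/2)*(x - 1.9901 + 0.4637)^2
FOC: (2*5 + 3.0)*x = -5 + 3.0*(1.9901 - 0.4637)
x^{k+1} = -0.0324
Step 2: z-update.
Minimize 5*z^2 + 12*z + (3.0/2)*(-0.0324 - z + 0.4637)^2
FOC: (2*5 + 3.0)*z = -12 + 3.0*(-0.0324 + 0.4637)
z^{k+1} = -0.8235
Step 3: u-update.
u^{k+1} = 0.4637 - 0.0324 + 0.8235 = 1.2549
Step 4: Primal residual = |-0.0324 + 0.8235| = 0.7912


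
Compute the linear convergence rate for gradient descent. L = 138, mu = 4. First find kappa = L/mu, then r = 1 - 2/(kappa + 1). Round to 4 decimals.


Step 1: Compute the condition number.
kappa = L/mu = 138/4 = 34.5
Step 2: Compute the convergence rate.
r = 1 - 2/(kappa + 1) = 1 - 2*mu/(L + mu) = (L - mu)/(L + mu) = 134/142 = 0.9437


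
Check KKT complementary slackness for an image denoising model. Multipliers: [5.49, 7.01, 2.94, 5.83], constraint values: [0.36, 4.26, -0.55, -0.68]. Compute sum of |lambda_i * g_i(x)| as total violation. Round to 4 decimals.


KKT complementary slackness check:
lambda_1 * g_1 = 5.49 * 0.36 = 1.9764
lambda_2 * g_2 = 7.01 * 4.26 = 29.8626
lambda_3 * g_3 = 2.94 * -0.55 = -1.617
lambda_4 * g_4 = 5.83 * -0.68 = -3.9644
Total violation = 1.9764 + 29.8626 + 1.617 + 3.9644 = 37.4204


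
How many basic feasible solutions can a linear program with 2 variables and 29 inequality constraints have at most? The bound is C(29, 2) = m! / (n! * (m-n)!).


Each vertex corresponds to some choice of n active constraints out of m, so the number of vertices is at most C(m, n) = m! / (n!(m-n)!).
m = 29, n = 2
Numerator: 29 * 28
Denominator: 2! = 2
C(29, 2) = 406


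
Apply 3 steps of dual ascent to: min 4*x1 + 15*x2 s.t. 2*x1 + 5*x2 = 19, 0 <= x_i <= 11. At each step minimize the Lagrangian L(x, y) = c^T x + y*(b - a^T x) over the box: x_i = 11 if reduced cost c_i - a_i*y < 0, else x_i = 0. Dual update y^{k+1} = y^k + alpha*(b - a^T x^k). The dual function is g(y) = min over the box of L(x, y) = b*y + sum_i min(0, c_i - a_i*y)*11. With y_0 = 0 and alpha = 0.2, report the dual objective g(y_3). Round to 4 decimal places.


Dual ascent for LP: min 4*x1 + 15*x2, 2*x1 + 5*x2 = 19, 0 <= x_i <= 11
Step 1: y^k = 0.0, reduced costs: (4.0, 15.0)
  x^k = (0.0, 0.0), subgradient = b - a^T x = 19.0
  y^{k+1} = 0.0 + 0.2*19.0 = 3.8
Step 2: y^k = 3.8, reduced costs: (-3.6, -4.0)
  x^k = (11.0, 11.0), subgradient = b - a^T x = -58.0
  y^{k+1} = 3.8 + 0.2*-58.0 = -7.8
Step 3: y^k = -7.8, reduced costs: (19.6, 54.0)
  x^k = (0.0, 0.0), subgradient = b - a^T x = 19.0
  y^{k+1} = -7.8 + 0.2*19.0 = -4.0
Dual objective at y_3 = -4.0: reduced costs (12.0, 35.0), box minimizer x = (0.0, 0.0)
g(y_3) = b*y + (c1 - a1*y)*x1 + (c2 - a2*y)*x2 = 19*(-4.0) + 12.0*0.0 + 35.0*0.0 = -76.0 + 0.0 + 0.0 = -76.0


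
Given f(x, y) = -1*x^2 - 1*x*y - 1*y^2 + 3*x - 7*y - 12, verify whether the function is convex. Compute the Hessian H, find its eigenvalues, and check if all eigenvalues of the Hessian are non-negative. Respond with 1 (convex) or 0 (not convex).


The Hessian of f(x,y) = -1*x^2 - 1*x*y - 1*y^2 + 3*x - 7*y - 12 is:
H = [[-2, -1], [-1, -2]]
Trace = -2 - 2 = -4
Determinant = -2*-2 - (-1)^2 = 3
Discriminant = (-4)^2 - 4*3 = 4.0
Eigenvalues: lambda_1 = -3.0, lambda_2 = -1.0
The function is not convex.

0


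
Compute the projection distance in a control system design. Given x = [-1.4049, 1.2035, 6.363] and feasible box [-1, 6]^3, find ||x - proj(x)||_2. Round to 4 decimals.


Project each component onto [-1, 6].
clip(-1.4049) = -1.0, clip(1.2035) = 1.2035, clip(6.363) = 6.0
Projection = [-1.0, 1.2035, 6.0]
Squared diffs: [0.1639, 0.0, 0.1318]
Distance = sqrt(0.2957) = 0.5438


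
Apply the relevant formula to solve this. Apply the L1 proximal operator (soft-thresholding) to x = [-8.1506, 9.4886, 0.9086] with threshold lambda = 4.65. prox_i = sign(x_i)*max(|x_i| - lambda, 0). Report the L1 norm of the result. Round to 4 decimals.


Soft-thresholding with lambda = 4.65:
prox(-8.1506) = sign(-8.1506)*max(|-8.1506| - 4.65, 0) = -3.5006
prox(9.4886) = sign(9.4886)*max(|9.4886| - 4.65, 0) = 4.8386
prox(0.9086) = sign(0.9086)*max(|0.9086| - 4.65, 0) = 0.0
prox(x) = [-3.5006, 4.8386, 0.0]
||prox(x)||_1 = 3.5006 + 4.8386 + 0.0 = 8.3392


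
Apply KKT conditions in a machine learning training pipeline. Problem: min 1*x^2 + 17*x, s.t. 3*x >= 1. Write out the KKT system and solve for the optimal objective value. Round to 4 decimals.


Step 1: Try lambda = 0 (constraint inactive).
x_unc = -17/(2*1) = -8.5
Check: 3*-8.5 = -25.5 < 1 -- violated!
Step 2: Constraint must be active: 3*x = 1
x* = 1/3 = 0.3333 (rounded; the exact value 1/3 is used below)
lambda = (2*1*(1/3) + 17)/3 = 5.8889
Step 3: Compute optimal value.
f(x*) = 1*(1/3)^2 + 17*(1/3) = 5.7778


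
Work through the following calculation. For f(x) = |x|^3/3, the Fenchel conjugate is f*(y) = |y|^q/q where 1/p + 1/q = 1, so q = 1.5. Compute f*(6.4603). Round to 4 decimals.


The conjugate exponent q satisfies 1/p + 1/q = 1.
p = 3, so q = 3/(3 - 1) = 1.5
|y|^q = 6.4603^1.5 = 16.4202
f*(6.4603) = 16.4202 / 1.5 = 10.9468
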